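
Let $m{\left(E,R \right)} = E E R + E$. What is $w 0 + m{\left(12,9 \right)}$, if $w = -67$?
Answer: $1308$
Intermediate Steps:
$m{\left(E,R \right)} = E + R E^{2}$ ($m{\left(E,R \right)} = E^{2} R + E = R E^{2} + E = E + R E^{2}$)
$w 0 + m{\left(12,9 \right)} = \left(-67\right) 0 + 12 \left(1 + 12 \cdot 9\right) = 0 + 12 \left(1 + 108\right) = 0 + 12 \cdot 109 = 0 + 1308 = 1308$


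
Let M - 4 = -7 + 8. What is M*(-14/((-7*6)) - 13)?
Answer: -190/3 ≈ -63.333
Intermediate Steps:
M = 5 (M = 4 + (-7 + 8) = 4 + 1 = 5)
M*(-14/((-7*6)) - 13) = 5*(-14/((-7*6)) - 13) = 5*(-14/(-42) - 13) = 5*(-14*(-1/42) - 13) = 5*(1/3 - 13) = 5*(-38/3) = -190/3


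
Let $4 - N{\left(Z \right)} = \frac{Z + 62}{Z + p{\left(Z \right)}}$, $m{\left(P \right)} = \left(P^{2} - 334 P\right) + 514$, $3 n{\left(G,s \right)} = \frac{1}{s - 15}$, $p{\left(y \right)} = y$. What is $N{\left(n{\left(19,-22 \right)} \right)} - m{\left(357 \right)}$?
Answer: $- \frac{10561}{2} \approx -5280.5$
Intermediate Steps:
$n{\left(G,s \right)} = \frac{1}{3 \left(-15 + s\right)}$ ($n{\left(G,s \right)} = \frac{1}{3 \left(s - 15\right)} = \frac{1}{3 \left(-15 + s\right)}$)
$m{\left(P \right)} = 514 + P^{2} - 334 P$
$N{\left(Z \right)} = 4 - \frac{62 + Z}{2 Z}$ ($N{\left(Z \right)} = 4 - \frac{Z + 62}{Z + Z} = 4 - \frac{62 + Z}{2 Z}$)
$N{\left(n{\left(19,-22 \right)} \right)} - m{\left(357 \right)} = \left(\frac{7}{2} - \frac{31}{\frac{1}{3} \frac{1}{-15 - 22}}\right) - \left(514 + 357^{2} - 119238\right) = \left(\frac{7}{2} - \frac{31}{\frac{1}{3} \frac{1}{-37}}\right) - \left(514 + 127449 - 119238\right) = \left(\frac{7}{2} - \frac{31}{\frac{1}{3} \left(- \frac{1}{37}\right)}\right) - 8725 = \left(\frac{7}{2} - \frac{31}{- \frac{1}{111}}\right) - 8725 = \left(\frac{7}{2} - -3441\right) - 8725 = \left(\frac{7}{2} + 3441\right) - 8725 = \frac{6889}{2} - 8725 = - \frac{10561}{2}$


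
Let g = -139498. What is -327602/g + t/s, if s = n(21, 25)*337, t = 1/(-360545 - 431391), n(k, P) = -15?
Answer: 655734138730229/279221741243520 ≈ 2.3484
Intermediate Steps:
t = -1/791936 (t = 1/(-791936) = -1/791936 ≈ -1.2627e-6)
s = -5055 (s = -15*337 = -5055)
-327602/g + t/s = -327602/(-139498) - 1/791936/(-5055) = -327602*(-1/139498) - 1/791936*(-1/5055) = 163801/69749 + 1/4003236480 = 655734138730229/279221741243520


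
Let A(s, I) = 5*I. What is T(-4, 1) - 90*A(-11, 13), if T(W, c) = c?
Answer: -5849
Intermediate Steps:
T(-4, 1) - 90*A(-11, 13) = 1 - 450*13 = 1 - 90*65 = 1 - 5850 = -5849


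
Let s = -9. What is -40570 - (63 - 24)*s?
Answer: -40219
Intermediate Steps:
-40570 - (63 - 24)*s = -40570 - (63 - 24)*(-9) = -40570 - 39*(-9) = -40570 - 1*(-351) = -40570 + 351 = -40219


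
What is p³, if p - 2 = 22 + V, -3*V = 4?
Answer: 314432/27 ≈ 11646.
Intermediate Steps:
V = -4/3 (V = -⅓*4 = -4/3 ≈ -1.3333)
p = 68/3 (p = 2 + (22 - 4/3) = 2 + 62/3 = 68/3 ≈ 22.667)
p³ = (68/3)³ = 314432/27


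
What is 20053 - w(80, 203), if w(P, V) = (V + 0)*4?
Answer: 19241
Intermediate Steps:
w(P, V) = 4*V (w(P, V) = V*4 = 4*V)
20053 - w(80, 203) = 20053 - 4*203 = 20053 - 1*812 = 20053 - 812 = 19241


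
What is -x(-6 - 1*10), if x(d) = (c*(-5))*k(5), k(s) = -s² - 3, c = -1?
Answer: 140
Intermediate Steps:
k(s) = -3 - s²
x(d) = -140 (x(d) = (-1*(-5))*(-3 - 1*5²) = 5*(-3 - 1*25) = 5*(-3 - 25) = 5*(-28) = -140)
-x(-6 - 1*10) = -1*(-140) = 140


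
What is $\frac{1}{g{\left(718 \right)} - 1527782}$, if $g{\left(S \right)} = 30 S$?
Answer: $- \frac{1}{1506242} \approx -6.639 \cdot 10^{-7}$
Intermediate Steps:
$\frac{1}{g{\left(718 \right)} - 1527782} = \frac{1}{30 \cdot 718 - 1527782} = \frac{1}{21540 - 1527782} = \frac{1}{-1506242} = - \frac{1}{1506242}$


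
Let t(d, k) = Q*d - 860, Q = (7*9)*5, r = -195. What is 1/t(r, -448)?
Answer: -1/62285 ≈ -1.6055e-5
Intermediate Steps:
Q = 315 (Q = 63*5 = 315)
t(d, k) = -860 + 315*d (t(d, k) = 315*d - 860 = -860 + 315*d)
1/t(r, -448) = 1/(-860 + 315*(-195)) = 1/(-860 - 61425) = 1/(-62285) = -1/62285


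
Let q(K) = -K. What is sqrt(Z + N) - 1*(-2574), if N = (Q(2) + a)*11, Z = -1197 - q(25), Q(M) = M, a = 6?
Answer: 2574 + 2*I*sqrt(271) ≈ 2574.0 + 32.924*I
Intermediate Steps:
Z = -1172 (Z = -1197 - (-1)*25 = -1197 - 1*(-25) = -1197 + 25 = -1172)
N = 88 (N = (2 + 6)*11 = 8*11 = 88)
sqrt(Z + N) - 1*(-2574) = sqrt(-1172 + 88) - 1*(-2574) = sqrt(-1084) + 2574 = 2*I*sqrt(271) + 2574 = 2574 + 2*I*sqrt(271)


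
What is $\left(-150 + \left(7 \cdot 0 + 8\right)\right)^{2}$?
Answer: $20164$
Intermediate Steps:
$\left(-150 + \left(7 \cdot 0 + 8\right)\right)^{2} = \left(-150 + \left(0 + 8\right)\right)^{2} = \left(-150 + 8\right)^{2} = \left(-142\right)^{2} = 20164$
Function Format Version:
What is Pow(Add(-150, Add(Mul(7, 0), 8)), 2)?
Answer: 20164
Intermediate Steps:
Pow(Add(-150, Add(Mul(7, 0), 8)), 2) = Pow(Add(-150, Add(0, 8)), 2) = Pow(Add(-150, 8), 2) = Pow(-142, 2) = 20164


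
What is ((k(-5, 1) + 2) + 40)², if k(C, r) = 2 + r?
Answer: 2025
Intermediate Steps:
((k(-5, 1) + 2) + 40)² = (((2 + 1) + 2) + 40)² = ((3 + 2) + 40)² = (5 + 40)² = 45² = 2025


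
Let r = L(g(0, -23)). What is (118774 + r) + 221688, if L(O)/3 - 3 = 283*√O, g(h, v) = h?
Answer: 340471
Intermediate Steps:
L(O) = 9 + 849*√O (L(O) = 9 + 3*(283*√O) = 9 + 849*√O)
r = 9 (r = 9 + 849*√0 = 9 + 849*0 = 9 + 0 = 9)
(118774 + r) + 221688 = (118774 + 9) + 221688 = 118783 + 221688 = 340471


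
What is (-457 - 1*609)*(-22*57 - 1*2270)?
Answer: 3756584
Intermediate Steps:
(-457 - 1*609)*(-22*57 - 1*2270) = (-457 - 609)*(-1254 - 2270) = -1066*(-3524) = 3756584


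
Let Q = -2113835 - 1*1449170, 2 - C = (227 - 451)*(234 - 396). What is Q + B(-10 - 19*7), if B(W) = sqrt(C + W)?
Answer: -3563005 + I*sqrt(36429) ≈ -3.563e+6 + 190.86*I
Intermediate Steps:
C = -36286 (C = 2 - (227 - 451)*(234 - 396) = 2 - (-224)*(-162) = 2 - 1*36288 = 2 - 36288 = -36286)
B(W) = sqrt(-36286 + W)
Q = -3563005 (Q = -2113835 - 1449170 = -3563005)
Q + B(-10 - 19*7) = -3563005 + sqrt(-36286 + (-10 - 19*7)) = -3563005 + sqrt(-36286 + (-10 - 133)) = -3563005 + sqrt(-36286 - 143) = -3563005 + sqrt(-36429) = -3563005 + I*sqrt(36429)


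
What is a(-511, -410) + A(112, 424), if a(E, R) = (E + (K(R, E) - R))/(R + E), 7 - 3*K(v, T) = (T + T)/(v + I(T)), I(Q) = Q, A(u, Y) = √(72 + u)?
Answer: 273638/2544723 + 2*√46 ≈ 13.672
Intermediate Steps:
K(v, T) = 7/3 - 2*T/(3*(T + v)) (K(v, T) = 7/3 - (T + T)/(3*(v + T)) = 7/3 - 2*T/(3*(T + v)))
a(E, R) = (E - R + (5*E + 7*R)/(3*(E + R)))/(E + R) (a(E, R) = (E + ((5*E + 7*R)/(3*(E + R)) - R))/(R + E) = (E + (-R + (5*E + 7*R)/(3*(E + R))))/(E + R) = (E - R + (5*E + 7*R)/(3*(E + R)))/(E + R))
a(-511, -410) + A(112, 424) = (5*(-511) + 7*(-410) + 3*(-511 - 410)*(-511 - 1*(-410)))/(3*(-511 - 410)²) + √(72 + 112) = (⅓)*(-2555 - 2870 + 3*(-921)*(-511 + 410))/(-921)² + √184 = (⅓)*(1/848241)*(-2555 - 2870 + 3*(-921)*(-101)) + 2*√46 = (⅓)*(1/848241)*(-2555 - 2870 + 279063) + 2*√46 = (⅓)*(1/848241)*273638 + 2*√46 = 273638/2544723 + 2*√46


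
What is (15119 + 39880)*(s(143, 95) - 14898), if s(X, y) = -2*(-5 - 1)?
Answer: -818715114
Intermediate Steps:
s(X, y) = 12 (s(X, y) = -2*(-6) = 12)
(15119 + 39880)*(s(143, 95) - 14898) = (15119 + 39880)*(12 - 14898) = 54999*(-14886) = -818715114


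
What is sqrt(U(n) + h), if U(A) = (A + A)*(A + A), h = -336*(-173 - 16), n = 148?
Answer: 4*sqrt(9445) ≈ 388.74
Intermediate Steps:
h = 63504 (h = -336*(-189) = 63504)
U(A) = 4*A**2 (U(A) = (2*A)*(2*A) = 4*A**2)
sqrt(U(n) + h) = sqrt(4*148**2 + 63504) = sqrt(4*21904 + 63504) = sqrt(87616 + 63504) = sqrt(151120) = 4*sqrt(9445)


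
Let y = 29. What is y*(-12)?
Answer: -348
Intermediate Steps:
y*(-12) = 29*(-12) = -348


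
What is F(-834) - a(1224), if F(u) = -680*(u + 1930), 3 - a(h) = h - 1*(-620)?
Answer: -743439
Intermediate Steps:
a(h) = -617 - h (a(h) = 3 - (h - 1*(-620)) = 3 - (h + 620) = 3 - (620 + h) = 3 + (-620 - h) = -617 - h)
F(u) = -1312400 - 680*u (F(u) = -680*(1930 + u) = -1312400 - 680*u)
F(-834) - a(1224) = (-1312400 - 680*(-834)) - (-617 - 1*1224) = (-1312400 + 567120) - (-617 - 1224) = -745280 - 1*(-1841) = -745280 + 1841 = -743439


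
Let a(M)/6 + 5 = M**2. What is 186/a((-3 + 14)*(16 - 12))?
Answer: 31/1931 ≈ 0.016054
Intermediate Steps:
a(M) = -30 + 6*M**2
186/a((-3 + 14)*(16 - 12)) = 186/(-30 + 6*((-3 + 14)*(16 - 12))**2) = 186/(-30 + 6*(11*4)**2) = 186/(-30 + 6*44**2) = 186/(-30 + 6*1936) = 186/(-30 + 11616) = 186/11586 = 186*(1/11586) = 31/1931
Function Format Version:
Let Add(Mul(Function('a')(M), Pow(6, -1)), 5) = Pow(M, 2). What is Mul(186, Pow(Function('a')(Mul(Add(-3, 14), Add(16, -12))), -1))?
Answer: Rational(31, 1931) ≈ 0.016054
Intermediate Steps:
Function('a')(M) = Add(-30, Mul(6, Pow(M, 2)))
Mul(186, Pow(Function('a')(Mul(Add(-3, 14), Add(16, -12))), -1)) = Mul(186, Pow(Add(-30, Mul(6, Pow(Mul(Add(-3, 14), Add(16, -12)), 2))), -1)) = Mul(186, Pow(Add(-30, Mul(6, Pow(Mul(11, 4), 2))), -1)) = Mul(186, Pow(Add(-30, Mul(6, Pow(44, 2))), -1)) = Mul(186, Pow(Add(-30, Mul(6, 1936)), -1)) = Mul(186, Pow(Add(-30, 11616), -1)) = Mul(186, Pow(11586, -1)) = Mul(186, Rational(1, 11586)) = Rational(31, 1931)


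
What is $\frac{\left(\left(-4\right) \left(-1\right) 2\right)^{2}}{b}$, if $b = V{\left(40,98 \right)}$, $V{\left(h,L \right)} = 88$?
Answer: $\frac{8}{11} \approx 0.72727$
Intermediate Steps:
$b = 88$
$\frac{\left(\left(-4\right) \left(-1\right) 2\right)^{2}}{b} = \frac{\left(\left(-4\right) \left(-1\right) 2\right)^{2}}{88} = \left(4 \cdot 2\right)^{2} \cdot \frac{1}{88} = 8^{2} \cdot \frac{1}{88} = 64 \cdot \frac{1}{88} = \frac{8}{11}$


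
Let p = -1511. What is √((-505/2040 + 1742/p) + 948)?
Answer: √89940555865794/308244 ≈ 30.767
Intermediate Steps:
√((-505/2040 + 1742/p) + 948) = √((-505/2040 + 1742/(-1511)) + 948) = √((-505*1/2040 + 1742*(-1/1511)) + 948) = √((-101/408 - 1742/1511) + 948) = √(-863347/616488 + 948) = √(583567277/616488) = √89940555865794/308244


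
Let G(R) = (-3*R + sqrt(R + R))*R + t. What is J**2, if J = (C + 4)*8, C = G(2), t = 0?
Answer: 1024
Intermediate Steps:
G(R) = R*(-3*R + sqrt(2)*sqrt(R)) (G(R) = (-3*R + sqrt(R + R))*R + 0 = (-3*R + sqrt(2*R))*R + 0 = (-3*R + sqrt(2)*sqrt(R))*R + 0 = R*(-3*R + sqrt(2)*sqrt(R)) + 0 = R*(-3*R + sqrt(2)*sqrt(R)))
C = -8 (C = -3*2**2 + sqrt(2)*2**(3/2) = -3*4 + sqrt(2)*(2*sqrt(2)) = -12 + 4 = -8)
J = -32 (J = (-8 + 4)*8 = -4*8 = -32)
J**2 = (-32)**2 = 1024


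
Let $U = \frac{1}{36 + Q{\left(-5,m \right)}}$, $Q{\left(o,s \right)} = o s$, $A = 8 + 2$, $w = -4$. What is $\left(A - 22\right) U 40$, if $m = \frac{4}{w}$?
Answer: $- \frac{480}{41} \approx -11.707$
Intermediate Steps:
$A = 10$
$m = -1$ ($m = \frac{4}{-4} = 4 \left(- \frac{1}{4}\right) = -1$)
$U = \frac{1}{41}$ ($U = \frac{1}{36 - -5} = \frac{1}{36 + 5} = \frac{1}{41} \approx 0.02439$)
$\left(A - 22\right) U 40 = \left(10 - 22\right) \frac{1}{41} \cdot 40 = \left(-12\right) \frac{1}{41} \cdot 40 = \left(- \frac{12}{41}\right) 40 = - \frac{480}{41}$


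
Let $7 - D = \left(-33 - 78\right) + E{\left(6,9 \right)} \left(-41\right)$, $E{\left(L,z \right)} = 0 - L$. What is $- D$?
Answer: $128$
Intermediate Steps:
$E{\left(L,z \right)} = - L$
$D = -128$ ($D = 7 - \left(\left(-33 - 78\right) + \left(-1\right) 6 \left(-41\right)\right) = 7 - \left(-111 - -246\right) = 7 - \left(-111 + 246\right) = 7 - 135 = -128$)
$- D = \left(-1\right) \left(-128\right) = 128$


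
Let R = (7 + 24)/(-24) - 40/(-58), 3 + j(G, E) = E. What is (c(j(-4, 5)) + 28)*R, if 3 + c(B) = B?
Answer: -3771/232 ≈ -16.254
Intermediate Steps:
j(G, E) = -3 + E
R = -419/696 (R = 31*(-1/24) - 40*(-1/58) = -31/24 + 20/29 = -419/696 ≈ -0.60201)
c(B) = -3 + B
(c(j(-4, 5)) + 28)*R = ((-3 + (-3 + 5)) + 28)*(-419/696) = ((-3 + 2) + 28)*(-419/696) = (-1 + 28)*(-419/696) = 27*(-419/696) = -3771/232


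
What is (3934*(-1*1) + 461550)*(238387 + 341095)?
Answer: 265180234912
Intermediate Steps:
(3934*(-1*1) + 461550)*(238387 + 341095) = (3934*(-1) + 461550)*579482 = (-3934 + 461550)*579482 = 457616*579482 = 265180234912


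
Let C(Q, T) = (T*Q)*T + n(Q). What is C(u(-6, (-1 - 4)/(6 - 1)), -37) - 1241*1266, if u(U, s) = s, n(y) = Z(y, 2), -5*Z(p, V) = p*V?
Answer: -7862373/5 ≈ -1.5725e+6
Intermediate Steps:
Z(p, V) = -V*p/5 (Z(p, V) = -p*V/5 = -V*p/5)
n(y) = -2*y/5 (n(y) = -1/5*2*y = -2*y/5)
C(Q, T) = -2*Q/5 + Q*T**2 (C(Q, T) = (T*Q)*T - 2*Q/5 = (Q*T)*T - 2*Q/5 = Q*T**2 - 2*Q/5 = -2*Q/5 + Q*T**2)
C(u(-6, (-1 - 4)/(6 - 1)), -37) - 1241*1266 = ((-1 - 4)/(6 - 1))*(-2 + 5*(-37)**2)/5 - 1241*1266 = (-5/5)*(-2 + 5*1369)/5 - 1571106 = (-5*1/5)*(-2 + 6845)/5 - 1571106 = (1/5)*(-1)*6843 - 1571106 = -6843/5 - 1571106 = -7862373/5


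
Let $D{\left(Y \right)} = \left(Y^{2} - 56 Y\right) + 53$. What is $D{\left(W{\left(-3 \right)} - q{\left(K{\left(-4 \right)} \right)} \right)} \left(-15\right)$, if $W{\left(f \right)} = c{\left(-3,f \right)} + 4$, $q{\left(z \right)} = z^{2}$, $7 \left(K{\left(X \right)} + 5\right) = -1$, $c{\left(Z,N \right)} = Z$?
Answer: $- \frac{76560450}{2401} \approx -31887.0$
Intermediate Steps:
$K{\left(X \right)} = - \frac{36}{7}$ ($K{\left(X \right)} = -5 + \frac{1}{7} \left(-1\right) = -5 - \frac{1}{7} = - \frac{36}{7}$)
$W{\left(f \right)} = 1$ ($W{\left(f \right)} = -3 + 4 = 1$)
$D{\left(Y \right)} = 53 + Y^{2} - 56 Y$
$D{\left(W{\left(-3 \right)} - q{\left(K{\left(-4 \right)} \right)} \right)} \left(-15\right) = \left(53 + \left(1 - \left(- \frac{36}{7}\right)^{2}\right)^{2} - 56 \left(1 - \left(- \frac{36}{7}\right)^{2}\right)\right) \left(-15\right) = \left(53 + \left(1 - \frac{1296}{49}\right)^{2} - 56 \left(1 - \frac{1296}{49}\right)\right) \left(-15\right) = \left(53 + \left(- \frac{1247}{49}\right)^{2} - - \frac{9976}{7}\right) \left(-15\right) = \left(53 + \frac{1555009}{2401} + \frac{9976}{7}\right) \left(-15\right) = \frac{5104030}{2401} \left(-15\right) = - \frac{76560450}{2401}$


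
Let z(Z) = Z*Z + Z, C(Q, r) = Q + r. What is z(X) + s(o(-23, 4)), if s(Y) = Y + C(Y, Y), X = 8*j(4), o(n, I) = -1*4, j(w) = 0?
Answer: -12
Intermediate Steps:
o(n, I) = -4
X = 0 (X = 8*0 = 0)
s(Y) = 3*Y (s(Y) = Y + (Y + Y) = Y + 2*Y = 3*Y)
z(Z) = Z + Z² (z(Z) = Z² + Z = Z + Z²)
z(X) + s(o(-23, 4)) = 0*(1 + 0) + 3*(-4) = 0*1 - 12 = 0 - 12 = -12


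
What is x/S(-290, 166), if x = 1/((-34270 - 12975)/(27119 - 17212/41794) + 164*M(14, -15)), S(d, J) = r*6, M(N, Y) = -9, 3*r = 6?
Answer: -566697137/10049187035724 ≈ -5.6392e-5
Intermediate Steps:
r = 2 (r = (⅓)*6 = 2)
S(d, J) = 12 (S(d, J) = 2*6 = 12)
x = -566697137/837432252977 (x = 1/((-34270 - 12975)/(27119 - 17212/41794) + 164*(-9)) = 1/(-47245/(27119 - 17212*1/41794) - 1476) = 1/(-47245/(27119 - 8606/20897) - 1476) = 1/(-47245/566697137/20897 - 1476) = 1/(-47245*20897/566697137 - 1476) = 1/(-987278765/566697137 - 1476) = 1/(-837432252977/566697137) = -566697137/837432252977 ≈ -0.00067671)
x/S(-290, 166) = -566697137/837432252977/12 = -566697137/837432252977*1/12 = -566697137/10049187035724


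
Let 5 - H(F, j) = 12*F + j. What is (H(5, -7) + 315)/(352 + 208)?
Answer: 267/560 ≈ 0.47679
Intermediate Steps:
H(F, j) = 5 - j - 12*F (H(F, j) = 5 - (12*F + j) = 5 - (j + 12*F) = 5 + (-j - 12*F) = 5 - j - 12*F)
(H(5, -7) + 315)/(352 + 208) = ((5 - 1*(-7) - 12*5) + 315)/(352 + 208) = ((5 + 7 - 60) + 315)/560 = (-48 + 315)*(1/560) = 267*(1/560) = 267/560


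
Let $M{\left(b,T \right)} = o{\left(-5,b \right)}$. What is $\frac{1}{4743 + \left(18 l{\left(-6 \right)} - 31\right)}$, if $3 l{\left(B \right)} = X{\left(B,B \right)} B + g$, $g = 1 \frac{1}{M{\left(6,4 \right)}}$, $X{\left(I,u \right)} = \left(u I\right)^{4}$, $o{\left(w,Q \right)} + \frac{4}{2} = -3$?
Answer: $- \frac{5}{302307326} \approx -1.6539 \cdot 10^{-8}$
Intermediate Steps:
$o{\left(w,Q \right)} = -5$ ($o{\left(w,Q \right)} = -2 - 3 = -5$)
$X{\left(I,u \right)} = I^{4} u^{4}$ ($X{\left(I,u \right)} = \left(I u\right)^{4} = I^{4} u^{4}$)
$M{\left(b,T \right)} = -5$
$g = - \frac{1}{5}$ ($g = 1 \frac{1}{-5} = 1 \left(- \frac{1}{5}\right) = - \frac{1}{5} \approx -0.2$)
$l{\left(B \right)} = - \frac{1}{15} + \frac{B^{9}}{3}$ ($l{\left(B \right)} = \frac{B^{4} B^{4} B - \frac{1}{5}}{3} = \frac{B^{8} B - \frac{1}{5}}{3} = \frac{B^{9} - \frac{1}{5}}{3} = \frac{- \frac{1}{5} + B^{9}}{3} = - \frac{1}{15} + \frac{B^{9}}{3}$)
$\frac{1}{4743 + \left(18 l{\left(-6 \right)} - 31\right)} = \frac{1}{4743 + \left(18 \left(- \frac{1}{15} + \frac{\left(-6\right)^{9}}{3}\right) - 31\right)} = \frac{1}{4743 + \left(18 \left(- \frac{1}{15} + \frac{1}{3} \left(-10077696\right)\right) - 31\right)} = \frac{1}{4743 + \left(18 \left(- \frac{1}{15} - 3359232\right) - 31\right)} = \frac{1}{4743 + \left(18 \left(- \frac{50388481}{15}\right) - 31\right)} = \frac{1}{4743 - \frac{302331041}{5}} = \frac{1}{- \frac{302307326}{5}} = - \frac{5}{302307326}$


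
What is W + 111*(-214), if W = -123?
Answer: -23877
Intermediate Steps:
W + 111*(-214) = -123 + 111*(-214) = -123 - 23754 = -23877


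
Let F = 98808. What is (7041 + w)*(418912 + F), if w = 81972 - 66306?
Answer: 11755868040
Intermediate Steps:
w = 15666
(7041 + w)*(418912 + F) = (7041 + 15666)*(418912 + 98808) = 22707*517720 = 11755868040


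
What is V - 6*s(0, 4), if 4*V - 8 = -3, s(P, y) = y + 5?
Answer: -211/4 ≈ -52.750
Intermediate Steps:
s(P, y) = 5 + y
V = 5/4 (V = 2 + (¼)*(-3) = 2 - ¾ = 5/4 ≈ 1.2500)
V - 6*s(0, 4) = 5/4 - 6*(5 + 4) = 5/4 - 6*9 = 5/4 - 54 = -211/4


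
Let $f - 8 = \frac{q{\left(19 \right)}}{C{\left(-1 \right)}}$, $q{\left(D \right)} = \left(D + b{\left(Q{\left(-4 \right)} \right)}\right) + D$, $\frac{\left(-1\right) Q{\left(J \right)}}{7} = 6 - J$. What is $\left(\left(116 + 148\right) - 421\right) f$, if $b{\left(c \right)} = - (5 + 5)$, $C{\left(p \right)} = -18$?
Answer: $- \frac{9106}{9} \approx -1011.8$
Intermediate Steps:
$Q{\left(J \right)} = -42 + 7 J$ ($Q{\left(J \right)} = - 7 \left(6 - J\right) = -42 + 7 J$)
$b{\left(c \right)} = -10$ ($b{\left(c \right)} = \left(-1\right) 10 = -10$)
$q{\left(D \right)} = -10 + 2 D$ ($q{\left(D \right)} = \left(D - 10\right) + D = \left(-10 + D\right) + D = -10 + 2 D$)
$f = \frac{58}{9}$ ($f = 8 + \frac{-10 + 2 \cdot 19}{-18} = 8 + \left(-10 + 38\right) \left(- \frac{1}{18}\right) = 8 + 28 \left(- \frac{1}{18}\right) = 8 - \frac{14}{9} = \frac{58}{9} \approx 6.4444$)
$\left(\left(116 + 148\right) - 421\right) f = \left(\left(116 + 148\right) - 421\right) \frac{58}{9} = \left(264 - 421\right) \frac{58}{9} = \left(-157\right) \frac{58}{9} = - \frac{9106}{9}$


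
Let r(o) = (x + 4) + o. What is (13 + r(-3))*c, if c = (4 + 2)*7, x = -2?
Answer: 504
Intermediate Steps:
r(o) = 2 + o (r(o) = (-2 + 4) + o = 2 + o)
c = 42 (c = 6*7 = 42)
(13 + r(-3))*c = (13 + (2 - 3))*42 = (13 - 1)*42 = 12*42 = 504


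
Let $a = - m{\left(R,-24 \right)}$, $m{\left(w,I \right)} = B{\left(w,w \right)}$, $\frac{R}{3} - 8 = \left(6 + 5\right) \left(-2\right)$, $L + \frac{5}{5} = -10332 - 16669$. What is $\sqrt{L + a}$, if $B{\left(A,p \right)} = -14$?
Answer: $2 i \sqrt{6747} \approx 164.28 i$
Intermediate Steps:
$L = -27002$ ($L = -1 - 27001 = -27002$)
$R = -42$ ($R = 24 + 3 \left(6 + 5\right) \left(-2\right) = 24 + 3 \cdot 11 \left(-2\right) = 24 + 3 \left(-22\right) = 24 - 66 = -42$)
$m{\left(w,I \right)} = -14$
$a = 14$ ($a = \left(-1\right) \left(-14\right) = 14$)
$\sqrt{L + a} = \sqrt{-27002 + 14} = \sqrt{-26988} = 2 i \sqrt{6747}$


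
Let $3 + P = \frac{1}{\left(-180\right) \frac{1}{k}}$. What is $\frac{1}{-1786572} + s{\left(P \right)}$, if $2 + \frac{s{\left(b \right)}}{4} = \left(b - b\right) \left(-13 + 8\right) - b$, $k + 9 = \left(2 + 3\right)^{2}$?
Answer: $\frac{38907563}{8932860} \approx 4.3556$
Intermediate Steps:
$k = 16$ ($k = -9 + \left(2 + 3\right)^{2} = -9 + 5^{2} = -9 + 25 = 16$)
$P = - \frac{139}{45}$ ($P = -3 + \frac{1}{\left(-180\right) \frac{1}{16}} = -3 + \frac{1}{- \frac{45}{4}} = -3 - \frac{4}{45} = - \frac{139}{45} \approx -3.0889$)
$s{\left(b \right)} = -8 - 4 b$ ($s{\left(b \right)} = -8 + 4 \left(\left(b - b\right) \left(-13 + 8\right) - b\right) = -8 + 4 \left(0 \left(-5\right) - b\right) = -8 + 4 \left(0 - b\right) = -8 + 4 \left(- b\right) = -8 - 4 b$)
$\frac{1}{-1786572} + s{\left(P \right)} = \frac{1}{-1786572} - - \frac{196}{45} = - \frac{1}{1786572} + \left(-8 + \frac{556}{45}\right) = - \frac{1}{1786572} + \frac{196}{45} = \frac{38907563}{8932860}$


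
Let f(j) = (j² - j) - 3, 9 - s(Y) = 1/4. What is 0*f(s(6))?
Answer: 0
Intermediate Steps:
s(Y) = 35/4 (s(Y) = 9 - 1/4 = 9 - 1*¼ = 9 - ¼ = 35/4)
f(j) = -3 + j² - j
0*f(s(6)) = 0*(-3 + (35/4)² - 1*35/4) = 0*(-3 + 1225/16 - 35/4) = 0*(1037/16) = 0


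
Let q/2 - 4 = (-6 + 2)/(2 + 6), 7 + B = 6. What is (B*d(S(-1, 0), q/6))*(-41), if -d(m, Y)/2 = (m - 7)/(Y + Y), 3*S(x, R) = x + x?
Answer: 1886/7 ≈ 269.43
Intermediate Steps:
S(x, R) = 2*x/3 (S(x, R) = (x + x)/3 = (2*x)/3 = 2*x/3)
B = -1 (B = -7 + 6 = -1)
q = 7 (q = 8 + 2*((-6 + 2)/(2 + 6)) = 8 + 2*(-4/8) = 8 + 2*(-4*⅛) = 8 + 2*(-½) = 8 - 1 = 7)
d(m, Y) = -(-7 + m)/Y (d(m, Y) = -2*(m - 7)/(Y + Y) = -2*(-7 + m)/(2*Y) = -2*(-7 + m)*1/(2*Y) = -(-7 + m)/Y)
(B*d(S(-1, 0), q/6))*(-41) = -(7 - 2*(-1)/3)/(7/6)*(-41) = -(7 - 1*(-⅔))/(7*(⅙))*(-41) = -(7 + ⅔)/7/6*(-41) = -6*23/(7*3)*(-41) = -1*46/7*(-41) = -46/7*(-41) = 1886/7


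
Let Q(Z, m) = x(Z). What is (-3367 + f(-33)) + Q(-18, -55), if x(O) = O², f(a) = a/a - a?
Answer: -3009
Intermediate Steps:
f(a) = 1 - a
Q(Z, m) = Z²
(-3367 + f(-33)) + Q(-18, -55) = (-3367 + (1 - 1*(-33))) + (-18)² = (-3367 + (1 + 33)) + 324 = (-3367 + 34) + 324 = -3333 + 324 = -3009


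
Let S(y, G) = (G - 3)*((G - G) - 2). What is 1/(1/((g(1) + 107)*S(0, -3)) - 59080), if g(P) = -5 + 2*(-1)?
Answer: -1200/70895999 ≈ -1.6926e-5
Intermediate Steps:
g(P) = -7 (g(P) = -5 - 2 = -7)
S(y, G) = 6 - 2*G (S(y, G) = (-3 + G)*(0 - 2) = (-3 + G)*(-2) = 6 - 2*G)
1/(1/((g(1) + 107)*S(0, -3)) - 59080) = 1/(1/((-7 + 107)*(6 - 2*(-3))) - 59080) = 1/(1/(100*(6 + 6)) - 59080) = 1/(1/(100*12) - 59080) = 1/(1/1200 - 59080) = 1/(-70895999/1200) = -1200/70895999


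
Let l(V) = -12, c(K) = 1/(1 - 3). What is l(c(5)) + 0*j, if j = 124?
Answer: -12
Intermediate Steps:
c(K) = -½ (c(K) = 1/(-2) = -½)
l(c(5)) + 0*j = -12 + 0*124 = -12 + 0 = -12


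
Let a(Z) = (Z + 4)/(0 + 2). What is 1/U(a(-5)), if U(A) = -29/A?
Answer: 1/58 ≈ 0.017241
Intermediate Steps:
a(Z) = 2 + Z/2 (a(Z) = (4 + Z)/2 = (4 + Z)*(½) = 2 + Z/2)
1/U(a(-5)) = 1/(-29/(2 + (½)*(-5))) = 1/(-29/(2 - 5/2)) = 1/(-29/(-½)) = 1/(-29*(-2)) = 1/58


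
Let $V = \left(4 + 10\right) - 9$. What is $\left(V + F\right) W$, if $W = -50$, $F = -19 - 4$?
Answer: $900$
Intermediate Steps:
$F = -23$
$V = 5$ ($V = 14 - 9 = 5$)
$\left(V + F\right) W = \left(5 - 23\right) \left(-50\right) = \left(-18\right) \left(-50\right) = 900$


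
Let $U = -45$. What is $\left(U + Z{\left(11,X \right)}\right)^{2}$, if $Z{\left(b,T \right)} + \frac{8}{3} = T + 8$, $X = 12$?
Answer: $\frac{6889}{9} \approx 765.44$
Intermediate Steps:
$Z{\left(b,T \right)} = \frac{16}{3} + T$ ($Z{\left(b,T \right)} = - \frac{8}{3} + \left(T + 8\right) = - \frac{8}{3} + \left(8 + T\right) = \frac{16}{3} + T$)
$\left(U + Z{\left(11,X \right)}\right)^{2} = \left(-45 + \left(\frac{16}{3} + 12\right)\right)^{2} = \left(-45 + \frac{52}{3}\right)^{2} = \left(- \frac{83}{3}\right)^{2} = \frac{6889}{9}$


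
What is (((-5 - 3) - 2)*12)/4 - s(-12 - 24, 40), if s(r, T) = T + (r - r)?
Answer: -70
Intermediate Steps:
s(r, T) = T (s(r, T) = T + 0 = T)
(((-5 - 3) - 2)*12)/4 - s(-12 - 24, 40) = (((-5 - 3) - 2)*12)/4 - 1*40 = ((-8 - 2)*12)*(¼) - 40 = -10*12*(¼) - 40 = -120*¼ - 40 = -30 - 40 = -70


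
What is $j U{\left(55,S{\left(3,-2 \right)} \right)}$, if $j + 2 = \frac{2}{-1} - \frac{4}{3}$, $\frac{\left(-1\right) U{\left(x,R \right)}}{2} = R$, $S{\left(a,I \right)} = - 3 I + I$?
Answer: $\frac{128}{3} \approx 42.667$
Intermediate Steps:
$S{\left(a,I \right)} = - 2 I$
$U{\left(x,R \right)} = - 2 R$
$j = - \frac{16}{3}$ ($j = -2 + \left(\frac{2}{-1} - \frac{4}{3}\right) = -2 + \left(2 \left(-1\right) - \frac{4}{3}\right) = -2 - \frac{10}{3} = - \frac{16}{3} \approx -5.3333$)
$j U{\left(55,S{\left(3,-2 \right)} \right)} = - \frac{16 \left(- 2 \left(\left(-2\right) \left(-2\right)\right)\right)}{3} = - \frac{16 \left(\left(-2\right) 4\right)}{3} = \left(- \frac{16}{3}\right) \left(-8\right) = \frac{128}{3}$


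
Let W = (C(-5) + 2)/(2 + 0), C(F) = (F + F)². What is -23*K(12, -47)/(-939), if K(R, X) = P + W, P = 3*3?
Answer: 460/313 ≈ 1.4696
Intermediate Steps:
C(F) = 4*F² (C(F) = (2*F)² = 4*F²)
W = 51 (W = (4*(-5)² + 2)/(2 + 0) = (4*25 + 2)/2 = (100 + 2)*(½) = 102*(½) = 51)
P = 9
K(R, X) = 60 (K(R, X) = 9 + 51 = 60)
-23*K(12, -47)/(-939) = -1380/(-939) = -1380*(-1)/939 = -23*(-20/313) = 460/313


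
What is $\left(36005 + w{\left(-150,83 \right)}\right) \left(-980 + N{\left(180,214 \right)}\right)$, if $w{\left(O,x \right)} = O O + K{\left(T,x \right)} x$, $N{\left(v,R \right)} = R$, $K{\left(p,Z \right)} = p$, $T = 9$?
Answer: $-45387032$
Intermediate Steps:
$w{\left(O,x \right)} = O^{2} + 9 x$ ($w{\left(O,x \right)} = O O + 9 x = O^{2} + 9 x$)
$\left(36005 + w{\left(-150,83 \right)}\right) \left(-980 + N{\left(180,214 \right)}\right) = \left(36005 + \left(\left(-150\right)^{2} + 9 \cdot 83\right)\right) \left(-980 + 214\right) = \left(36005 + \left(22500 + 747\right)\right) \left(-766\right) = \left(36005 + 23247\right) \left(-766\right) = 59252 \left(-766\right) = -45387032$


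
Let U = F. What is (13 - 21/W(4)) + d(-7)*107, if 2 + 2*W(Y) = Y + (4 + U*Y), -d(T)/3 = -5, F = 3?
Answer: 4847/3 ≈ 1615.7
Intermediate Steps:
d(T) = 15 (d(T) = -3*(-5) = 15)
U = 3
W(Y) = 1 + 2*Y (W(Y) = -1 + (Y + (4 + 3*Y))/2 = -1 + (4 + 4*Y)/2 = -1 + (2 + 2*Y) = 1 + 2*Y)
(13 - 21/W(4)) + d(-7)*107 = (13 - 21/(1 + 2*4)) + 15*107 = (13 - 21/(1 + 8)) + 1605 = (13 - 21/9) + 1605 = (13 - 1*7/3) + 1605 = (13 - 7/3) + 1605 = 32/3 + 1605 = 4847/3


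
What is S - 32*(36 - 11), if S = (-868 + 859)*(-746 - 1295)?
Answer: 17569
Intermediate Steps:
S = 18369 (S = -9*(-2041) = 18369)
S - 32*(36 - 11) = 18369 - 32*(36 - 11) = 18369 - 32*25 = 18369 - 1*800 = 18369 - 800 = 17569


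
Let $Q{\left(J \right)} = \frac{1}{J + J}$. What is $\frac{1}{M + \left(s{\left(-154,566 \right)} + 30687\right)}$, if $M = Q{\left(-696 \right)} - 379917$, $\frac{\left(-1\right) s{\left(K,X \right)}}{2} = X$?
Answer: $- \frac{1392}{487703905} \approx -2.8542 \cdot 10^{-6}$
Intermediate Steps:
$s{\left(K,X \right)} = - 2 X$
$Q{\left(J \right)} = \frac{1}{2 J}$
$M = - \frac{528844465}{1392}$ ($M = \frac{1}{2 \left(-696\right)} - 379917 = \frac{1}{2} \left(- \frac{1}{696}\right) - 379917 = - \frac{1}{1392} - 379917 = - \frac{528844465}{1392} \approx -3.7992 \cdot 10^{5}$)
$\frac{1}{M + \left(s{\left(-154,566 \right)} + 30687\right)} = \frac{1}{- \frac{528844465}{1392} + \left(\left(-2\right) 566 + 30687\right)} = \frac{1}{- \frac{528844465}{1392} + \left(-1132 + 30687\right)} = \frac{1}{- \frac{528844465}{1392} + 29555} = \frac{1}{- \frac{487703905}{1392}} = - \frac{1392}{487703905}$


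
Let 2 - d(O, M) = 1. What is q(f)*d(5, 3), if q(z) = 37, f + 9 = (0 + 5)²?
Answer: 37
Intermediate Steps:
d(O, M) = 1 (d(O, M) = 2 - 1*1 = 2 - 1 = 1)
f = 16 (f = -9 + (0 + 5)² = -9 + 5² = -9 + 25 = 16)
q(f)*d(5, 3) = 37*1 = 37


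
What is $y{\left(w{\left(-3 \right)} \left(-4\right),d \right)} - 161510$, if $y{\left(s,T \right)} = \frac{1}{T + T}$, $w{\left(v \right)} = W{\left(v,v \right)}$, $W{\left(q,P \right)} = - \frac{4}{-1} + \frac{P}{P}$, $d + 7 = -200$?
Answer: $- \frac{66865141}{414} \approx -1.6151 \cdot 10^{5}$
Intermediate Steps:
$d = -207$ ($d = -7 - 200 = -207$)
$W{\left(q,P \right)} = 5$ ($W{\left(q,P \right)} = \left(-4\right) \left(-1\right) + 1 = 4 + 1 = 5$)
$w{\left(v \right)} = 5$
$y{\left(s,T \right)} = \frac{1}{2 T}$
$y{\left(w{\left(-3 \right)} \left(-4\right),d \right)} - 161510 = \frac{1}{2 \left(-207\right)} - 161510 = \frac{1}{2} \left(- \frac{1}{207}\right) - 161510 = - \frac{1}{414} - 161510 = - \frac{66865141}{414}$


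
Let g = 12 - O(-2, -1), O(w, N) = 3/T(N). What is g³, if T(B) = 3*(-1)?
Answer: 2197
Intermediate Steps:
T(B) = -3
O(w, N) = -1 (O(w, N) = 3/(-3) = 3*(-⅓) = -1)
g = 13 (g = 12 - 1*(-1) = 12 + 1 = 13)
g³ = 13³ = 2197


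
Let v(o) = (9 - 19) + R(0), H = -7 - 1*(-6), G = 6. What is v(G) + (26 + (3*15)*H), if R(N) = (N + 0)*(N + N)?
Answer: -29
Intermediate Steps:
R(N) = 2*N**2 (R(N) = N*(2*N) = 2*N**2)
H = -1 (H = -7 + 6 = -1)
v(o) = -10 (v(o) = (9 - 19) + 2*0**2 = -10 + 2*0 = -10 + 0 = -10)
v(G) + (26 + (3*15)*H) = -10 + (26 + (3*15)*(-1)) = -10 + (26 + 45*(-1)) = -10 + (26 - 45) = -10 - 19 = -29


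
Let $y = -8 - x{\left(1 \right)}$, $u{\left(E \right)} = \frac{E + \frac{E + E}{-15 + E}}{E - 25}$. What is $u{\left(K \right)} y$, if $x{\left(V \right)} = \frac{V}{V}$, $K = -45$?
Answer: $- \frac{783}{140} \approx -5.5929$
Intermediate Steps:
$x{\left(V \right)} = 1$
$u{\left(E \right)} = \frac{E + \frac{2 E}{-15 + E}}{-25 + E}$
$y = -9$ ($y = -8 - 1 = -9$)
$u{\left(K \right)} y = - \frac{45 \left(-13 - 45\right)}{375 + \left(-45\right)^{2} - -1800} \left(-9\right) = \left(-45\right) \frac{1}{375 + 2025 + 1800} \left(-58\right) \left(-9\right) = \left(-45\right) \frac{1}{4200} \left(-58\right) \left(-9\right) = \frac{87}{140} \left(-9\right) = - \frac{783}{140}$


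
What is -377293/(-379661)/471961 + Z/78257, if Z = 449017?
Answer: 11493889119742294/2003213577119971 ≈ 5.7377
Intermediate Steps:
-377293/(-379661)/471961 + Z/78257 = -377293/(-379661)/471961 + 449017/78257 = -377293*(-1/379661)*(1/471961) + 449017*(1/78257) = (377293/379661)*(1/471961) + 449017/78257 = 53899/25597883603 + 449017/78257 = 11493889119742294/2003213577119971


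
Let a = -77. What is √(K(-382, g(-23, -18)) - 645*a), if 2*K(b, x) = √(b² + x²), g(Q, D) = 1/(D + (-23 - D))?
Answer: √(105091140 + 46*√77193797)/46 ≈ 223.28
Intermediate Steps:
g(Q, D) = -1/23 (g(Q, D) = 1/(-23) = -1/23)
K(b, x) = √(b² + x²)/2
√(K(-382, g(-23, -18)) - 645*a) = √(√((-382)² + (-1/23)²)/2 - 645*(-77)) = √(√(145924 + 1/529)/2 + 49665) = √(√(77193797/529)/2 + 49665) = √((√77193797/23)/2 + 49665) = √(√77193797/46 + 49665) = √(49665 + √77193797/46)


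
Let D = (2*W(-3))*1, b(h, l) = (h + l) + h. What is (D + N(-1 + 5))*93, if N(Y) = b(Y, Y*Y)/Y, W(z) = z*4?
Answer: -1674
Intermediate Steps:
W(z) = 4*z
b(h, l) = l + 2*h
D = -24 (D = (2*(4*(-3)))*1 = (2*(-12))*1 = -24*1 = -24)
N(Y) = (Y² + 2*Y)/Y (N(Y) = (Y*Y + 2*Y)/Y = (Y² + 2*Y)/Y)
(D + N(-1 + 5))*93 = (-24 + (2 + (-1 + 5)))*93 = (-24 + (2 + 4))*93 = (-24 + 6)*93 = -18*93 = -1674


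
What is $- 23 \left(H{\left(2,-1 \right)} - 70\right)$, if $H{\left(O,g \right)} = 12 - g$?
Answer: $1311$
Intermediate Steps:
$- 23 \left(H{\left(2,-1 \right)} - 70\right) = - 23 \left(\left(12 - -1\right) - 70\right) = - 23 \left(\left(12 + 1\right) - 70\right) = - 23 \left(13 - 70\right) = \left(-23\right) \left(-57\right) = 1311$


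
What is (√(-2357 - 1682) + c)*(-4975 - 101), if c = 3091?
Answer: -15689916 - 5076*I*√4039 ≈ -1.569e+7 - 3.226e+5*I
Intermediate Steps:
(√(-2357 - 1682) + c)*(-4975 - 101) = (√(-2357 - 1682) + 3091)*(-4975 - 101) = (√(-4039) + 3091)*(-5076) = (I*√4039 + 3091)*(-5076) = (3091 + I*√4039)*(-5076) = -15689916 - 5076*I*√4039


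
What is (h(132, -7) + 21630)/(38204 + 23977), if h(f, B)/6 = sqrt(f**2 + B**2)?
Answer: 1030/2961 + 2*sqrt(17473)/20727 ≈ 0.36061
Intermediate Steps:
h(f, B) = 6*sqrt(B**2 + f**2) (h(f, B) = 6*sqrt(f**2 + B**2) = 6*sqrt(B**2 + f**2))
(h(132, -7) + 21630)/(38204 + 23977) = (6*sqrt((-7)**2 + 132**2) + 21630)/(38204 + 23977) = (6*sqrt(49 + 17424) + 21630)/62181 = (6*sqrt(17473) + 21630)*(1/62181) = (21630 + 6*sqrt(17473))*(1/62181) = 1030/2961 + 2*sqrt(17473)/20727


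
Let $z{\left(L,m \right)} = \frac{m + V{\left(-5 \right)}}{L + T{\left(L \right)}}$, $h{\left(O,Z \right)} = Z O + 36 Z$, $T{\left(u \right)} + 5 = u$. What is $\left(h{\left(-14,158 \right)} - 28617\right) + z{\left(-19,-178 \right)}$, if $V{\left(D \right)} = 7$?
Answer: $- \frac{1080892}{43} \approx -25137.0$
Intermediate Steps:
$T{\left(u \right)} = -5 + u$
$h{\left(O,Z \right)} = 36 Z + O Z$ ($h{\left(O,Z \right)} = O Z + 36 Z = 36 Z + O Z$)
$z{\left(L,m \right)} = \frac{7 + m}{-5 + 2 L}$ ($z{\left(L,m \right)} = \frac{m + 7}{L + \left(-5 + L\right)} = \frac{7 + m}{-5 + 2 L}$)
$\left(h{\left(-14,158 \right)} - 28617\right) + z{\left(-19,-178 \right)} = \left(158 \left(36 - 14\right) - 28617\right) + \frac{7 - 178}{-5 + 2 \left(-19\right)} = \left(158 \cdot 22 - 28617\right) + \frac{1}{-5 - 38} \left(-171\right) = \left(3476 - 28617\right) + \frac{1}{-43} \left(-171\right) = -25141 - - \frac{171}{43} = -25141 + \frac{171}{43} = - \frac{1080892}{43}$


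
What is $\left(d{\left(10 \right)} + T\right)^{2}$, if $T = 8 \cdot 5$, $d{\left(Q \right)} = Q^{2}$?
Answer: $19600$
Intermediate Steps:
$T = 40$
$\left(d{\left(10 \right)} + T\right)^{2} = \left(10^{2} + 40\right)^{2} = \left(100 + 40\right)^{2} = 140^{2} = 19600$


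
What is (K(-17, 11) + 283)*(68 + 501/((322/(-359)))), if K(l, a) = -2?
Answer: -44387603/322 ≈ -1.3785e+5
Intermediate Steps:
(K(-17, 11) + 283)*(68 + 501/((322/(-359)))) = (-2 + 283)*(68 + 501/((322/(-359)))) = 281*(68 + 501/((322*(-1/359)))) = 281*(68 + 501/(-322/359)) = 281*(68 + 501*(-359/322)) = 281*(68 - 179859/322) = 281*(-157963/322) = -44387603/322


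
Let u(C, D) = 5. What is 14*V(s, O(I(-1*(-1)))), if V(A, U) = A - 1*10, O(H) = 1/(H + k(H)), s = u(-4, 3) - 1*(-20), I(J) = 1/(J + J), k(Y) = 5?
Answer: 210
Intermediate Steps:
I(J) = 1/(2*J)
s = 25 (s = 5 - 1*(-20) = 5 + 20 = 25)
O(H) = 1/(5 + H) (O(H) = 1/(H + 5) = 1/(5 + H))
V(A, U) = -10 + A (V(A, U) = A - 10 = -10 + A)
14*V(s, O(I(-1*(-1)))) = 14*(-10 + 25) = 14*15 = 210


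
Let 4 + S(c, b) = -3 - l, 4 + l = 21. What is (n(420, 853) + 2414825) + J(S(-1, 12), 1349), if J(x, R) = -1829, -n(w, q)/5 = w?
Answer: 2410896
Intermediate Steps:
l = 17 (l = -4 + 21 = 17)
n(w, q) = -5*w
S(c, b) = -24 (S(c, b) = -4 + (-3 - 1*17) = -4 + (-3 - 17) = -4 - 20 = -24)
(n(420, 853) + 2414825) + J(S(-1, 12), 1349) = (-5*420 + 2414825) - 1829 = (-2100 + 2414825) - 1829 = 2412725 - 1829 = 2410896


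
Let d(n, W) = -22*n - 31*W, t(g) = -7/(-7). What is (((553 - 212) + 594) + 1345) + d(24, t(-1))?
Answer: 1721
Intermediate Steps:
t(g) = 1 (t(g) = -7*(-⅐) = 1)
d(n, W) = -31*W - 22*n
(((553 - 212) + 594) + 1345) + d(24, t(-1)) = (((553 - 212) + 594) + 1345) + (-31*1 - 22*24) = ((341 + 594) + 1345) + (-31 - 528) = (935 + 1345) - 559 = 2280 - 559 = 1721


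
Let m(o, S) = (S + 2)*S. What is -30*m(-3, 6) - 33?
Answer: -1473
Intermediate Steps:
m(o, S) = S*(2 + S) (m(o, S) = (2 + S)*S = S*(2 + S))
-30*m(-3, 6) - 33 = -180*(2 + 6) - 33 = -180*8 - 33 = -30*48 - 33 = -1440 - 33 = -1473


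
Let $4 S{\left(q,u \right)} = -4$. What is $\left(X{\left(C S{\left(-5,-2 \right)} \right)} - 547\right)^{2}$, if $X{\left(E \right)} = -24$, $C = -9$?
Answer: $326041$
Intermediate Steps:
$S{\left(q,u \right)} = -1$ ($S{\left(q,u \right)} = \frac{1}{4} \left(-4\right) = -1$)
$\left(X{\left(C S{\left(-5,-2 \right)} \right)} - 547\right)^{2} = \left(-24 - 547\right)^{2} = \left(-571\right)^{2} = 326041$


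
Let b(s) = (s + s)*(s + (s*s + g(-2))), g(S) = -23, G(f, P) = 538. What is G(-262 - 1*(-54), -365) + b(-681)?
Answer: -630683096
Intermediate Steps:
b(s) = 2*s*(-23 + s + s²) (b(s) = (s + s)*(s + (s*s - 23)) = (2*s)*(s + (s² - 23)) = (2*s)*(s + (-23 + s²)) = (2*s)*(-23 + s + s²) = 2*s*(-23 + s + s²))
G(-262 - 1*(-54), -365) + b(-681) = 538 + 2*(-681)*(-23 - 681 + (-681)²) = 538 + 2*(-681)*(-23 - 681 + 463761) = 538 + 2*(-681)*463057 = 538 - 630683634 = -630683096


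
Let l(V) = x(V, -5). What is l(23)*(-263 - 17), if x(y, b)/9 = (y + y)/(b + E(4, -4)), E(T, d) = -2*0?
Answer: 23184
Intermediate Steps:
E(T, d) = 0
x(y, b) = 18*y/b (x(y, b) = 9*((y + y)/(b + 0)) = 9*((2*y)/b) = 9*(2*y/b) = 18*y/b)
l(V) = -18*V/5 (l(V) = 18*V/(-5) = 18*V*(-⅕) = -18*V/5)
l(23)*(-263 - 17) = (-18/5*23)*(-263 - 17) = -414/5*(-280) = 23184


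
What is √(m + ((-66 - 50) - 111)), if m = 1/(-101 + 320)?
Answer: 4*I*√680433/219 ≈ 15.066*I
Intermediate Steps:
m = 1/219 ≈ 0.0045662
√(m + ((-66 - 50) - 111)) = √(1/219 + ((-66 - 50) - 111)) = √(1/219 + (-116 - 111)) = √(1/219 - 227) = √(-49712/219) = 4*I*√680433/219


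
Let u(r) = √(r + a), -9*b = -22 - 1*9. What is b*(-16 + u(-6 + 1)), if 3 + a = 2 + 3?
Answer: -496/9 + 31*I*√3/9 ≈ -55.111 + 5.966*I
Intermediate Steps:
b = 31/9 (b = -(-22 - 1*9)/9 = -(-22 - 9)/9 = -⅑*(-31) = 31/9 ≈ 3.4444)
a = 2 (a = -3 + (2 + 3) = -3 + 5 = 2)
u(r) = √(2 + r) (u(r) = √(r + 2) = √(2 + r))
b*(-16 + u(-6 + 1)) = 31*(-16 + √(2 + (-6 + 1)))/9 = 31*(-16 + √(2 - 5))/9 = 31*(-16 + √(-3))/9 = 31*(-16 + I*√3)/9 = -496/9 + 31*I*√3/9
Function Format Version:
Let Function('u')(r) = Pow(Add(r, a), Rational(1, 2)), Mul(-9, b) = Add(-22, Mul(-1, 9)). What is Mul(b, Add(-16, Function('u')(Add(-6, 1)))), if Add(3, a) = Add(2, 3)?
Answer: Add(Rational(-496, 9), Mul(Rational(31, 9), I, Pow(3, Rational(1, 2)))) ≈ Add(-55.111, Mul(5.9660, I))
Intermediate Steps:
b = Rational(31, 9) (b = Mul(Rational(-1, 9), Add(-22, Mul(-1, 9))) = Mul(Rational(-1, 9), Add(-22, -9)) = Mul(Rational(-1, 9), -31) = Rational(31, 9) ≈ 3.4444)
a = 2 (a = Add(-3, Add(2, 3)) = Add(-3, 5) = 2)
Function('u')(r) = Pow(Add(2, r), Rational(1, 2)) (Function('u')(r) = Pow(Add(r, 2), Rational(1, 2)) = Pow(Add(2, r), Rational(1, 2)))
Mul(b, Add(-16, Function('u')(Add(-6, 1)))) = Mul(Rational(31, 9), Add(-16, Pow(Add(2, Add(-6, 1)), Rational(1, 2)))) = Mul(Rational(31, 9), Add(-16, Pow(Add(2, -5), Rational(1, 2)))) = Mul(Rational(31, 9), Add(-16, Pow(-3, Rational(1, 2)))) = Mul(Rational(31, 9), Add(-16, Mul(I, Pow(3, Rational(1, 2))))) = Add(Rational(-496, 9), Mul(Rational(31, 9), I, Pow(3, Rational(1, 2))))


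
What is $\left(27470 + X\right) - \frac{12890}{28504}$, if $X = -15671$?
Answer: $\frac{168152903}{14252} \approx 11799.0$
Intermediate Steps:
$\left(27470 + X\right) - \frac{12890}{28504} = \left(27470 - 15671\right) - \frac{12890}{28504} = 11799 - \frac{6445}{14252} = \frac{168152903}{14252}$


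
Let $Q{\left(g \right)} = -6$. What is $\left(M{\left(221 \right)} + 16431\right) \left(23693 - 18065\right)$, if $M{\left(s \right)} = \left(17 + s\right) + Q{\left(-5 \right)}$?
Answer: $93779364$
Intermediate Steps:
$M{\left(s \right)} = 11 + s$ ($M{\left(s \right)} = \left(17 + s\right) - 6 = 11 + s$)
$\left(M{\left(221 \right)} + 16431\right) \left(23693 - 18065\right) = \left(\left(11 + 221\right) + 16431\right) \left(23693 - 18065\right) = \left(232 + 16431\right) 5628 = 16663 \cdot 5628 = 93779364$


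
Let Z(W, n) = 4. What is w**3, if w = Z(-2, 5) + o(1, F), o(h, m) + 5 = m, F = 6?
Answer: 125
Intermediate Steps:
o(h, m) = -5 + m
w = 5 (w = 4 + (-5 + 6) = 4 + 1 = 5)
w**3 = 5**3 = 125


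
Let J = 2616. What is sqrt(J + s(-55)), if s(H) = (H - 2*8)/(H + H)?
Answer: sqrt(31661410)/110 ≈ 51.153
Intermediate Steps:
s(H) = (-16 + H)/(2*H) (s(H) = (H - 16)/((2*H)) = (-16 + H)*(1/(2*H)) = (-16 + H)/(2*H))
sqrt(J + s(-55)) = sqrt(2616 + (1/2)*(-16 - 55)/(-55)) = sqrt(2616 + (1/2)*(-1/55)*(-71)) = sqrt(2616 + 71/110) = sqrt(287831/110) = sqrt(31661410)/110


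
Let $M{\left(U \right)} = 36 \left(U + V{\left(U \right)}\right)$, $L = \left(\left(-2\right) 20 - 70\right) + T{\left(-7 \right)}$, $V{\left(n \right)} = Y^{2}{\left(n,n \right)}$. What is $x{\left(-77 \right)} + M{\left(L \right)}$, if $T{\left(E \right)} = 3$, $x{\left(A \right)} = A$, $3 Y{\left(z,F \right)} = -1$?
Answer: $-3925$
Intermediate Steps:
$Y{\left(z,F \right)} = - \frac{1}{3}$ ($Y{\left(z,F \right)} = \frac{1}{3} \left(-1\right) = - \frac{1}{3}$)
$V{\left(n \right)} = \frac{1}{9}$ ($V{\left(n \right)} = \left(- \frac{1}{3}\right)^{2} = \frac{1}{9}$)
$L = -107$ ($L = \left(\left(-2\right) 20 - 70\right) + 3 = \left(-40 - 70\right) + 3 = -110 + 3 = -107$)
$M{\left(U \right)} = 4 + 36 U$ ($M{\left(U \right)} = 36 \left(U + \frac{1}{9}\right) = 36 \left(\frac{1}{9} + U\right) = 4 + 36 U$)
$x{\left(-77 \right)} + M{\left(L \right)} = -77 + \left(4 + 36 \left(-107\right)\right) = -77 + \left(4 - 3852\right) = -77 - 3848 = -3925$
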